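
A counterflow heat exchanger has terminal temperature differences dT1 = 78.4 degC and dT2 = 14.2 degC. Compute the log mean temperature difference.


LMTD = (dT1 - dT2) / ln(dT1/dT2)
= (78.4 - 14.2) / ln(78.4 / 14.2) = 64.2 / 1.70858 = 37.58

37.58 degC


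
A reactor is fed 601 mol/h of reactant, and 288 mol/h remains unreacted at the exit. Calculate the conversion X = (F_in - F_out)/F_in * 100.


X = (F_in - F_out) / F_in * 100
Moles reacted = 601 - 288 = 313
X = 313 / 601 * 100
= 0.5208 * 100
= 52.08 %

52.08 %


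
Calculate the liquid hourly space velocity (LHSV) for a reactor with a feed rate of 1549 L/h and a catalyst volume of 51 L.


LHSV = volumetric feed rate / catalyst volume
= 1549 L/h / 51 L
= 30.37 h^-1

30.37 h^-1


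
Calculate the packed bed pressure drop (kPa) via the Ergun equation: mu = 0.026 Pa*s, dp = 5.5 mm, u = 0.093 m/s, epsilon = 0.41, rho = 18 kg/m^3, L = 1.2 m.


dp = 5.5 mm = 0.0055 m
Viscous term = 150*0.026*0.093*(1-0.41)^2 / (0.0055^2*0.41^3) = 60558.4
Inertial term = 1.75*18*0.093^2*(1-0.41) / (0.0055*0.41^3) = 424.047
dP/L = 60558.4 + 424.047 = 60982.4 Pa/m
dP = 60982.4 * 1.2 / 1000 = 73.18 kPa

73.18 kPa


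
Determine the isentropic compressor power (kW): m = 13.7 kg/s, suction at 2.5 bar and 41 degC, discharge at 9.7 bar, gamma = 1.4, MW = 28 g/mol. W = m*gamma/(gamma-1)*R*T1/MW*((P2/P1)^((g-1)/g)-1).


Isentropic work: W = m*(gamma/(gamma-1))*(R*T1/MW)*((P2/P1)^((gamma-1)/gamma) - 1)
T1 = 41 + 273.15 = 314.15 K
Pressure ratio = 9.7 / 2.5 = 3.88
Exponent = (1.4 - 1)/1.4 = 0.285714
(P2/P1)^exp - 1 = 3.88^0.285714 - 1 = 0.473118
W = 13.7 * 1.4 / 0.4 * 8.314 * 314.15 / 28 * 0.473118 = 2116

2116 kW


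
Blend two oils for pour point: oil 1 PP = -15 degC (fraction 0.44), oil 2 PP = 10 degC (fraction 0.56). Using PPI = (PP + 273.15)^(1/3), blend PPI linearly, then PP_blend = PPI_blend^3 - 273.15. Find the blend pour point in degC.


PPI_1 = (-15 + 273.15)^(1/3) = 6.36733
PPI_2 = (10 + 273.15)^(1/3) = 6.566574
PPI_blend = 0.44 * 6.36733 + 0.56 * 6.566574 = 6.478907
PP_blend = 6.478907^3 - 273.15 = 271.9601 - 273.15 = -1.19

-1.19 degC


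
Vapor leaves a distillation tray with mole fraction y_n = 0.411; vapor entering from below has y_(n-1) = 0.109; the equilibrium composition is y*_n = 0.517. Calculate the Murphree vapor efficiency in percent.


Murphree vapor efficiency: EMV = (y_n - y_(n-1)) / (y*_n - y_(n-1)) * 100
EMV = (0.411 - 0.109) / (0.517 - 0.109) * 100 = 0.302 / 0.408 * 100 = 74.02

74.02 %


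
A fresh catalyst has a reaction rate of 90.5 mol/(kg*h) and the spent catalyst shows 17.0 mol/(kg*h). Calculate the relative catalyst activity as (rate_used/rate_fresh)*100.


Activity (%) = (rate_used / rate_fresh) * 100
rate_used = 17.0, rate_fresh = 90.5
= (17.0 / 90.5) * 100
= 0.1878 * 100 = 18.78

18.78 %


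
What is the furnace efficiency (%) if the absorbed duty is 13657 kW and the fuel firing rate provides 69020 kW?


Furnace efficiency = Q_absorbed / Q_fuel * 100
= 13657 / 69020 * 100 = 19.79

19.79 %


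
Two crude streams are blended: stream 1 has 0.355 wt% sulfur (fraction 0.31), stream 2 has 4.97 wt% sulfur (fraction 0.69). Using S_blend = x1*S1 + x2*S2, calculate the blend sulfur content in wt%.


Linear sulfur blending: S_blend = x1*S1 + x2*S2
Contribution 1: 0.31 * 0.355 = 0.11005 wt%
Contribution 2: 0.69 * 4.97 = 3.4293 wt%
S_blend = 0.11005 + 3.4293 = 3.53935

3.53935 wt%


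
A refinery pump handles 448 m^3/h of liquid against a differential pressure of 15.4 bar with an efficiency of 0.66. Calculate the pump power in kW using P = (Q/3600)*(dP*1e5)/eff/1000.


Q = 448 / 3600 = 0.124444 m^3/s
P = 0.124444 * (15.4 * 1e5) / 0.66 / 1000 = 290.4

290.4 kW


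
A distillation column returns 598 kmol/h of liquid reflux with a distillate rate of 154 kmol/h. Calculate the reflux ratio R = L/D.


Reflux ratio definition: R = L / D (liquid returned / distillate withdrawn)
L = 598 kmol/h, D = 154 kmol/h
R = 598 / 154 = 3.883

3.883


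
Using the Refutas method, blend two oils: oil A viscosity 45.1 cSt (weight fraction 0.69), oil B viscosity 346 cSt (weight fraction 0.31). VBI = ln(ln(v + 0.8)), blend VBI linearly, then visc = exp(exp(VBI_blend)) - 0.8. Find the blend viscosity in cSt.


Refutas method: VBN_i = 14.534*ln(ln(visc_i + 0.8)) + 10.975, blended linearly by mass fraction; since VBN is linear in VBI_i = ln(ln(visc_i + 0.8)) and the fractions sum to 1, blend VBI directly: visc = exp(exp(VBI_blend)) - 0.8
VBI_1 = ln(ln(45.1 + 0.8)) = 1.34194
VBI_2 = ln(ln(346 + 0.8)) = 1.76623
VBI_blend = 0.69 * 1.34194 + 0.31 * 1.76623 = 1.47347
visc_blend = exp(exp(1.47347)) - 0.8 = 77.80

77.80 cSt


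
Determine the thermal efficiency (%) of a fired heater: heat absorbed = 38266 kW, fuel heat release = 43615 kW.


Furnace efficiency = Q_absorbed / Q_fuel * 100
= 38266 / 43615 * 100 = 87.74

87.74 %


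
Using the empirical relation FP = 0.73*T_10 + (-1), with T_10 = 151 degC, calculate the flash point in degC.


FP = 0.73 * 151 + (-1) = 109.23

109.23 degC


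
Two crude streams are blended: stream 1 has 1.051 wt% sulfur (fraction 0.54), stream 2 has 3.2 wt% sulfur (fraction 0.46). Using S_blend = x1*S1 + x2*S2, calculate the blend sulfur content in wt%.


Linear sulfur blending: S_blend = x1*S1 + x2*S2
Contribution 1: 0.54 * 1.051 = 0.56754 wt%
Contribution 2: 0.46 * 3.2 = 1.472 wt%
S_blend = 0.56754 + 1.472 = 2.03954

2.03954 wt%


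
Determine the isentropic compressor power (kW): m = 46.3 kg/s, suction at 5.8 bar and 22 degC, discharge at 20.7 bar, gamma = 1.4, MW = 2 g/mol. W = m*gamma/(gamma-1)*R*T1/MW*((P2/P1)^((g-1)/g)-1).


Isentropic work: W = m*(gamma/(gamma-1))*(R*T1/MW)*((P2/P1)^((gamma-1)/gamma) - 1)
T1 = 22 + 273.15 = 295.15 K
Pressure ratio = 20.7 / 5.8 = 3.56897
Exponent = (1.4 - 1)/1.4 = 0.285714
(P2/P1)^exp - 1 = 3.56897^0.285714 - 1 = 0.438365
W = 46.3 * 1.4 / 0.4 * 8.314 * 295.15 / 2 * 0.438365 = 87160

87160 kW


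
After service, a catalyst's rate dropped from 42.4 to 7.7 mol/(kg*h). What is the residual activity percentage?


Activity (%) = (rate_used / rate_fresh) * 100
rate_used = 7.7, rate_fresh = 42.4
= (7.7 / 42.4) * 100
= 0.1816 * 100 = 18.16

18.16 %


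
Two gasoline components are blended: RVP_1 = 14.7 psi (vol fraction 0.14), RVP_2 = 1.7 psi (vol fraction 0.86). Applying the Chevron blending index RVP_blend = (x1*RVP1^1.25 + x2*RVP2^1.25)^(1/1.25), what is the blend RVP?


Chevron index: RVP_blend = (sum xi*RVPi^1.25)^(1/1.25)
RVP^1.25 terms: 0.14 * 14.7^1.25 + 0.86 * 1.7^1.25 = 5.69912
RVP_blend = 5.69912^(1/1.25) = 4.024

4.024 psi


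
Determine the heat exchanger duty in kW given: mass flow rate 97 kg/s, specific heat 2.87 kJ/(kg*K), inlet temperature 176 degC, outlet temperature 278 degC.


Q = m_dot * cp * delta_T
delta_T = 278 - 176 = 102 K
Q = 97 * 2.87 * 102
= 278.39 * 102
= 28395.78 kW

28395.78 kW


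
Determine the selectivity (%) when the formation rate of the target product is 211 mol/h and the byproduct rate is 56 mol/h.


Selectivity = desired / (desired + undesired) * 100
Total products = 211 + 56 = 267 mol/h
S = 211 / 267 * 100
= 0.7903 * 100
= 79.03 %

79.03 %


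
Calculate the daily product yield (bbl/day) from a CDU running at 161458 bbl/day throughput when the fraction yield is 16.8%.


Crude throughput = 161458 bbl/day
Fraction yield = 16.8%
yield = throughput * fraction / 100
yield = 161458 * 16.8 / 100 = 27124.944

27124.944 bbl/day


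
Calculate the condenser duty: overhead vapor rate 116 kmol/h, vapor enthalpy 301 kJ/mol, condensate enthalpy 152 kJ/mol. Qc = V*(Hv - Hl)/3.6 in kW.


Qc = 116 * (301 - 152) / 3.6 = 116 * 149 / 3.6 = 4801

4801 kW


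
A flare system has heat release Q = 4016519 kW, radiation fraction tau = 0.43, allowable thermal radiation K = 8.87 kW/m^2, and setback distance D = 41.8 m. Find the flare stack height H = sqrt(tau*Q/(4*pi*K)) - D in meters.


tau*Q/(4*pi*K) = 0.43 * 4016519 / (4 * pi * 8.87) = 15494.8
sqrt(15494.8) = 124.478
H = 124.478 - 41.8 = 82.68

82.68 m


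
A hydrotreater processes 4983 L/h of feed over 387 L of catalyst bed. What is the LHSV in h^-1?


LHSV = volumetric feed rate / catalyst volume
= 4983 L/h / 387 L
= 12.88 h^-1

12.88 h^-1


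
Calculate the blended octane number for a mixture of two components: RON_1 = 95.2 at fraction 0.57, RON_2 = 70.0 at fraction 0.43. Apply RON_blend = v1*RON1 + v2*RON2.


Linear blending: RON_blend = sum(vi * RONi)
Contribution 1: 0.57 * 95.2 = 54.264
Contribution 2: 0.43 * 70.0 = 30.1
RON_blend = 54.264 + 30.1 = 84.364

84.364


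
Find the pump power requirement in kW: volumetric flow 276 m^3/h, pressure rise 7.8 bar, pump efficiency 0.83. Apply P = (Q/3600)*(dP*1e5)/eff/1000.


Q = 276 / 3600 = 0.0766667 m^3/s
P = 0.0766667 * (7.8 * 1e5) / 0.83 / 1000 = 72.05

72.05 kW


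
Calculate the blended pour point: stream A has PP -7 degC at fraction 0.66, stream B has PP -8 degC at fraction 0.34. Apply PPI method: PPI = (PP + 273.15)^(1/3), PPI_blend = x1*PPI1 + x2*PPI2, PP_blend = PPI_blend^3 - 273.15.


PPI_1 = (-7 + 273.15)^(1/3) = 6.432436
PPI_2 = (-8 + 273.15)^(1/3) = 6.42437
PPI_blend = 0.66 * 6.432436 + 0.34 * 6.42437 = 6.429694
PP_blend = 6.429694^3 - 273.15 = 265.8098 - 273.15 = -7.34

-7.34 degC


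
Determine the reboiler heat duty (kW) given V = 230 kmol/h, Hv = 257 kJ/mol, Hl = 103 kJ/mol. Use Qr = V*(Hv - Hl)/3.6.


Qr = 230 * (257 - 103) / 3.6 = 230 * 154 / 3.6 = 9839

9839 kW


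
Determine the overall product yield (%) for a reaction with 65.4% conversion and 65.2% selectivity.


Overall yield = conversion (%) * selectivity (%) / 100
Conversion = 65.4%, Selectivity = 65.2%
Y = 65.4 * 65.2 / 100
= 42.6408 %

42.6408 %


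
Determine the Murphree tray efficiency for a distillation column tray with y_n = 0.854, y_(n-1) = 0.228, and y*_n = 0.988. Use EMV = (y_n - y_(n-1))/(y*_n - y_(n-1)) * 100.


Murphree vapor efficiency: EMV = (y_n - y_(n-1)) / (y*_n - y_(n-1)) * 100
EMV = (0.854 - 0.228) / (0.988 - 0.228) * 100 = 0.626 / 0.76 * 100 = 82.37

82.37 %


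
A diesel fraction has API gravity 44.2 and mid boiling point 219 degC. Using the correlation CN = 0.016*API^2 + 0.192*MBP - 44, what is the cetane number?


CN = 0.016 * 44.2^2 + 0.192 * 219 - 44
CN = 31.25824 + 42.048 - 44 = 29.30624

29.30624


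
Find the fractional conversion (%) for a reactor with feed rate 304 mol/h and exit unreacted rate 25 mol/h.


X = (F_in - F_out) / F_in * 100
Moles reacted = 304 - 25 = 279
X = 279 / 304 * 100
= 0.9178 * 100
= 91.78 %

91.78 %


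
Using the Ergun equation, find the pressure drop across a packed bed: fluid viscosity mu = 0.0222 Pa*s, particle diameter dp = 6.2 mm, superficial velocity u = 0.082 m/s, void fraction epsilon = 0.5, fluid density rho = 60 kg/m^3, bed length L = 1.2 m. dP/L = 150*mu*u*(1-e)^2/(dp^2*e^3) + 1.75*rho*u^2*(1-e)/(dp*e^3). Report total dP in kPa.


dp = 6.2 mm = 0.0062 m
Viscous term = 150*0.0222*0.082*(1-0.5)^2 / (0.0062^2*0.5^3) = 14207.1
Inertial term = 1.75*60*0.082^2*(1-0.5) / (0.0062*0.5^3) = 455.497
dP/L = 14207.1 + 455.497 = 14662.6 Pa/m
dP = 14662.6 * 1.2 / 1000 = 17.60 kPa

17.60 kPa


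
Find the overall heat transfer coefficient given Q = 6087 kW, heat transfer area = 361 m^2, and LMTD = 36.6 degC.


From Q = U*A*LMTD, U = Q / (A * LMTD)
U = 6087 / (361 * 36.6) = 6087 / 13212.6 = 0.4607

0.4607 kW/(m^2*K)


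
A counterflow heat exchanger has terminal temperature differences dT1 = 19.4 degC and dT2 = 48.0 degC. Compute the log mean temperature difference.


LMTD = (dT1 - dT2) / ln(dT1/dT2)
= (19.4 - 48.0) / ln(19.4 / 48.0) = -28.6 / -0.905928 = 31.57

31.57 degC


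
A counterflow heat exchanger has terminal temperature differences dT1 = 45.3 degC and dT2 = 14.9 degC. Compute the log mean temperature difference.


LMTD = (dT1 - dT2) / ln(dT1/dT2)
= (45.3 - 14.9) / ln(45.3 / 14.9) = 30.4 / 1.11195 = 27.34

27.34 degC


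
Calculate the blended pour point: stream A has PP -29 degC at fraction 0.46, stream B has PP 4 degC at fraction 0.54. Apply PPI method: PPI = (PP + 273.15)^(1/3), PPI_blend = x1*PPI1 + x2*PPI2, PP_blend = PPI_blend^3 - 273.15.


PPI_1 = (-29 + 273.15)^(1/3) = 6.25008
PPI_2 = (4 + 273.15)^(1/3) = 6.51986
PPI_blend = 0.46 * 6.25008 + 0.54 * 6.51986 = 6.395761
PP_blend = 6.395761^3 - 273.15 = 261.6235 - 273.15 = -11.53

-11.53 degC


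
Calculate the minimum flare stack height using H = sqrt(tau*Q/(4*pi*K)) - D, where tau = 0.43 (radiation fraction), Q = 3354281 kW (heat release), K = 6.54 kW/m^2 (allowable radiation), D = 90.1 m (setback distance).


tau*Q/(4*pi*K) = 0.43 * 3354281 / (4 * pi * 6.54) = 17550.1
sqrt(17550.1) = 132.477
H = 132.477 - 90.1 = 42.38

42.38 m


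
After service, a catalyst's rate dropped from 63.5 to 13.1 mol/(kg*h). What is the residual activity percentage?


Activity (%) = (rate_used / rate_fresh) * 100
rate_used = 13.1, rate_fresh = 63.5
= (13.1 / 63.5) * 100
= 0.2063 * 100 = 20.63

20.63 %


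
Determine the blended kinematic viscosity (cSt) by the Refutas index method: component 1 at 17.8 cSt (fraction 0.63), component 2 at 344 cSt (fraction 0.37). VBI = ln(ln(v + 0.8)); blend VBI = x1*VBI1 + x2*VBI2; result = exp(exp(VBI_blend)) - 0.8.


Refutas method: VBN_i = 14.534*ln(ln(visc_i + 0.8)) + 10.975, blended linearly by mass fraction; since VBN is linear in VBI_i = ln(ln(visc_i + 0.8)) and the fractions sum to 1, blend VBI directly: visc = exp(exp(VBI_blend)) - 0.8
VBI_1 = ln(ln(17.8 + 0.8)) = 1.07267
VBI_2 = ln(ln(344 + 0.8)) = 1.76524
VBI_blend = 0.63 * 1.07267 + 0.37 * 1.76524 = 1.32892
visc_blend = exp(exp(1.32892)) - 0.8 = 42.88

42.88 cSt


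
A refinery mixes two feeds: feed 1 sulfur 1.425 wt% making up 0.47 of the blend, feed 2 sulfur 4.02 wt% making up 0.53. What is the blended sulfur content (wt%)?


Linear sulfur blending: S_blend = x1*S1 + x2*S2
Contribution 1: 0.47 * 1.425 = 0.66975 wt%
Contribution 2: 0.53 * 4.02 = 2.1306 wt%
S_blend = 0.66975 + 2.1306 = 2.80035

2.80035 wt%


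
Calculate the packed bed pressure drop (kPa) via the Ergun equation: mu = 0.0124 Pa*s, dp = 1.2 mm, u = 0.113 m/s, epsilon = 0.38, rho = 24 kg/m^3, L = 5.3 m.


dp = 1.2 mm = 0.0012 m
Viscous term = 150*0.0124*0.113*(1-0.38)^2 / (0.0012^2*0.38^3) = 1022500
Inertial term = 1.75*24*0.113^2*(1-0.38) / (0.0012*0.38^3) = 5049.7
dP/L = 1022500 + 5049.7 = 1027550 Pa/m
dP = 1027550 * 5.3 / 1000 = 5446 kPa

5446 kPa


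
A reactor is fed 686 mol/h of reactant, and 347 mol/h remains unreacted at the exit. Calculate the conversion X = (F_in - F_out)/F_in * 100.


X = (F_in - F_out) / F_in * 100
Moles reacted = 686 - 347 = 339
X = 339 / 686 * 100
= 0.4942 * 100
= 49.42 %

49.42 %


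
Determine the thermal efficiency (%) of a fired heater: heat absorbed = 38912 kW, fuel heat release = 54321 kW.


Furnace efficiency = Q_absorbed / Q_fuel * 100
= 38912 / 54321 * 100 = 71.63

71.63 %


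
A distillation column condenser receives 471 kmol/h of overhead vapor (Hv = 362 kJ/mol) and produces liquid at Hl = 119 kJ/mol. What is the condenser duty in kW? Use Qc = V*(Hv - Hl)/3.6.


Qc = 471 * (362 - 119) / 3.6 = 471 * 243 / 3.6 = 31790

31790 kW


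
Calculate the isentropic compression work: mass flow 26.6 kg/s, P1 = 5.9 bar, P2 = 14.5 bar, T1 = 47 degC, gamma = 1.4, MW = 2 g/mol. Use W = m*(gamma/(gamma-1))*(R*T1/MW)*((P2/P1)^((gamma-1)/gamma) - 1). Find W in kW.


Isentropic work: W = m*(gamma/(gamma-1))*(R*T1/MW)*((P2/P1)^((gamma-1)/gamma) - 1)
T1 = 47 + 273.15 = 320.15 K
Pressure ratio = 14.5 / 5.9 = 2.45763
Exponent = (1.4 - 1)/1.4 = 0.285714
(P2/P1)^exp - 1 = 2.45763^0.285714 - 1 = 0.292933
W = 26.6 * 1.4 / 0.4 * 8.314 * 320.15 / 2 * 0.292933 = 36300

36300 kW


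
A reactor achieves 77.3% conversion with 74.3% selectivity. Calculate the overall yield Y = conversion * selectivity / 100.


Overall yield = conversion (%) * selectivity (%) / 100
Conversion = 77.3%, Selectivity = 74.3%
Y = 77.3 * 74.3 / 100
= 57.4339 %

57.4339 %


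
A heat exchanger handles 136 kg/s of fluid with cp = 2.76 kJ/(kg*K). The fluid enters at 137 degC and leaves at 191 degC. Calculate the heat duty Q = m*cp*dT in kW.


Q = m_dot * cp * delta_T
delta_T = 191 - 137 = 54 K
Q = 136 * 2.76 * 54
= 375.36 * 54
= 20269.44 kW

20269.44 kW


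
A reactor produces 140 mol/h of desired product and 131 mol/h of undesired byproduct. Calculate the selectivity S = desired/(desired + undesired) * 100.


Selectivity = desired / (desired + undesired) * 100
Total products = 140 + 131 = 271 mol/h
S = 140 / 271 * 100
= 0.5166 * 100
= 51.66 %

51.66 %


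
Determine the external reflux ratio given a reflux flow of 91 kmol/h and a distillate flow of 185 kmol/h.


Reflux ratio definition: R = L / D (liquid returned / distillate withdrawn)
L = 91 kmol/h, D = 185 kmol/h
R = 91 / 185 = 0.4919

0.4919


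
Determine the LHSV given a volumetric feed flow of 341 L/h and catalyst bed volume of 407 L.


LHSV = volumetric feed rate / catalyst volume
= 341 L/h / 407 L
= 0.8378 h^-1

0.8378 h^-1


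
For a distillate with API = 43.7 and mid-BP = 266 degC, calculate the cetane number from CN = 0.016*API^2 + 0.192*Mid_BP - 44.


CN = 0.016 * 43.7^2 + 0.192 * 266 - 44
CN = 30.55504 + 51.072 - 44 = 37.62704

37.62704


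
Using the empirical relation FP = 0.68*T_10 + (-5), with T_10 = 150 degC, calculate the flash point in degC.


FP = 0.68 * 150 + (-5) = 97

97 degC


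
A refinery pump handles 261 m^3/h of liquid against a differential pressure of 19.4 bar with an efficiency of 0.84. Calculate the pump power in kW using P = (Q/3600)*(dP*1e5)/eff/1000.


Q = 261 / 3600 = 0.0725 m^3/s
P = 0.0725 * (19.4 * 1e5) / 0.84 / 1000 = 167.4

167.4 kW


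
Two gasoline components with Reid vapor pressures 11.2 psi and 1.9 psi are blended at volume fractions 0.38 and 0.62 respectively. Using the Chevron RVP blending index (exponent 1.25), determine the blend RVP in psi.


Chevron index: RVP_blend = (sum xi*RVPi^1.25)^(1/1.25)
RVP^1.25 terms: 0.38 * 11.2^1.25 + 0.62 * 1.9^1.25 = 9.16889
RVP_blend = 9.16889^(1/1.25) = 5.886

5.886 psi


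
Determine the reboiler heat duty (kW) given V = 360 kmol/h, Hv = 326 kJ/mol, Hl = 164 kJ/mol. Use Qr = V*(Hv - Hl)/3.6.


Qr = 360 * (326 - 164) / 3.6 = 360 * 162 / 3.6 = 16200

16200 kW


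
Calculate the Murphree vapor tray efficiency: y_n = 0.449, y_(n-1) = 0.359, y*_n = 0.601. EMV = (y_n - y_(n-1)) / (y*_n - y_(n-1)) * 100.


Murphree vapor efficiency: EMV = (y_n - y_(n-1)) / (y*_n - y_(n-1)) * 100
EMV = (0.449 - 0.359) / (0.601 - 0.359) * 100 = 0.09 / 0.242 * 100 = 37.19

37.19 %


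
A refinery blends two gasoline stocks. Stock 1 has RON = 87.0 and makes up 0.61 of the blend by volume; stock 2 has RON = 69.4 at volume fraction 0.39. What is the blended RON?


Linear blending: RON_blend = sum(vi * RONi)
Contribution 1: 0.61 * 87.0 = 53.07
Contribution 2: 0.39 * 69.4 = 27.066
RON_blend = 53.07 + 27.066 = 80.136

80.136


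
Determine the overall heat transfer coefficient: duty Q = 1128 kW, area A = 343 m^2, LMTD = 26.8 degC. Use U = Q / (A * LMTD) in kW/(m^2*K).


From Q = U*A*LMTD, U = Q / (A * LMTD)
U = 1128 / (343 * 26.8) = 1128 / 9192.4 = 0.1227

0.1227 kW/(m^2*K)


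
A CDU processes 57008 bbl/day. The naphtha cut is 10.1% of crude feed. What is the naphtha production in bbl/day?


Crude throughput = 57008 bbl/day
Fraction yield = 10.1%
yield = throughput * fraction / 100
yield = 57008 * 10.1 / 100 = 5757.808

5757.808 bbl/day


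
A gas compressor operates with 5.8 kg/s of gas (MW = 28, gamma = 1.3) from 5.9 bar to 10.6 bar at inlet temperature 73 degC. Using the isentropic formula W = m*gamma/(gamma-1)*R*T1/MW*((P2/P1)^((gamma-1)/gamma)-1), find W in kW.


Isentropic work: W = m*(gamma/(gamma-1))*(R*T1/MW)*((P2/P1)^((gamma-1)/gamma) - 1)
T1 = 73 + 273.15 = 346.15 K
Pressure ratio = 10.6 / 5.9 = 1.79661
Exponent = (1.3 - 1)/1.3 = 0.230769
(P2/P1)^exp - 1 = 1.79661^0.230769 - 1 = 0.144775
W = 5.8 * 1.3 / 0.3 * 8.314 * 346.15 / 28 * 0.144775 = 374.0

374.0 kW


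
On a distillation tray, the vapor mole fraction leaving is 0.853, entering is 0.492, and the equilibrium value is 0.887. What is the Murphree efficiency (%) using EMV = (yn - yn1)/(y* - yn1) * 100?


Murphree vapor efficiency: EMV = (y_n - y_(n-1)) / (y*_n - y_(n-1)) * 100
EMV = (0.853 - 0.492) / (0.887 - 0.492) * 100 = 0.361 / 0.395 * 100 = 91.39

91.39 %


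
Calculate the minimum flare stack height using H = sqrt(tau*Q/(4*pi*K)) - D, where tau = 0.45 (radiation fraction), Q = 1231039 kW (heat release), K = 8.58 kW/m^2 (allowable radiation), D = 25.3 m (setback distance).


tau*Q/(4*pi*K) = 0.45 * 1231039 / (4 * pi * 8.58) = 5137.92
sqrt(5137.92) = 71.6793
H = 71.6793 - 25.3 = 46.38

46.38 m


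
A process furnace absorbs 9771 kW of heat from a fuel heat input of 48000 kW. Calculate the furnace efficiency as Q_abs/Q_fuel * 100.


Furnace efficiency = Q_absorbed / Q_fuel * 100
= 9771 / 48000 * 100 = 20.36

20.36 %


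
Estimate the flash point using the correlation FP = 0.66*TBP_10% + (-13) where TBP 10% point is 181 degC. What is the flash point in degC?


FP = 0.66 * 181 + (-13) = 106.46

106.46 degC


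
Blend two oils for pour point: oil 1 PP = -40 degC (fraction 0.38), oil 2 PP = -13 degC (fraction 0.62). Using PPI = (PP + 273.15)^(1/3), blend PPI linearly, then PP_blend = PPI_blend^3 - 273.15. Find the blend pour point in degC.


PPI_1 = (-40 + 273.15)^(1/3) = 6.15477
PPI_2 = (-13 + 273.15)^(1/3) = 6.383731
PPI_blend = 0.38 * 6.15477 + 0.62 * 6.383731 = 6.296726
PP_blend = 6.296726^3 - 273.15 = 249.6574 - 273.15 = -23.49

-23.49 degC


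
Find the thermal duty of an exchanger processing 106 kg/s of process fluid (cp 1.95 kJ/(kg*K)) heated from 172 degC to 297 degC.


Q = m_dot * cp * delta_T
delta_T = 297 - 172 = 125 K
Q = 106 * 1.95 * 125
= 206.7 * 125
= 25837.5 kW

25837.5 kW


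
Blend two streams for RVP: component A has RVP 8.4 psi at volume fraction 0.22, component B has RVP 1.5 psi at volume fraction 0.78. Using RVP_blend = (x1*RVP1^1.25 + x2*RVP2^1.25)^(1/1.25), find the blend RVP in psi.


Chevron index: RVP_blend = (sum xi*RVPi^1.25)^(1/1.25)
RVP^1.25 terms: 0.22 * 8.4^1.25 + 0.78 * 1.5^1.25 = 4.44091
RVP_blend = 4.44091^(1/1.25) = 3.296

3.296 psi


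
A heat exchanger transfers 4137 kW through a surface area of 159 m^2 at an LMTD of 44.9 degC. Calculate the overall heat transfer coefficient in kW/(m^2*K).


From Q = U*A*LMTD, U = Q / (A * LMTD)
U = 4137 / (159 * 44.9) = 4137 / 7139.1 = 0.5795

0.5795 kW/(m^2*K)


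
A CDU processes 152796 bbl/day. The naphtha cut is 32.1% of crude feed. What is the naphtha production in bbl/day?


Crude throughput = 152796 bbl/day
Fraction yield = 32.1%
yield = throughput * fraction / 100
yield = 152796 * 32.1 / 100 = 49047.516

49047.516 bbl/day


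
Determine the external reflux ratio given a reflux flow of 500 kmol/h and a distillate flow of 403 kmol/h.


Reflux ratio definition: R = L / D (liquid returned / distillate withdrawn)
L = 500 kmol/h, D = 403 kmol/h
R = 500 / 403 = 1.241

1.241


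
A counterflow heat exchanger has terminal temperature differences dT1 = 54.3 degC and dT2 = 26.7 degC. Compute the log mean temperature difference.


LMTD = (dT1 - dT2) / ln(dT1/dT2)
= (54.3 - 26.7) / ln(54.3 / 26.7) = 27.6 / 0.709861 = 38.88

38.88 degC


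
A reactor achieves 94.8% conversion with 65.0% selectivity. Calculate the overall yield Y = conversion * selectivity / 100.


Overall yield = conversion (%) * selectivity (%) / 100
Conversion = 94.8%, Selectivity = 65.0%
Y = 94.8 * 65.0 / 100
= 61.62 %

61.62 %


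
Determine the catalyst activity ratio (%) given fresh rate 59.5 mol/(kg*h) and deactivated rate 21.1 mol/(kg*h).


Activity (%) = (rate_used / rate_fresh) * 100
rate_used = 21.1, rate_fresh = 59.5
= (21.1 / 59.5) * 100
= 0.3546 * 100 = 35.46

35.46 %


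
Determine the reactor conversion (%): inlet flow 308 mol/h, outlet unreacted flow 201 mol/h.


X = (F_in - F_out) / F_in * 100
Moles reacted = 308 - 201 = 107
X = 107 / 308 * 100
= 0.3474 * 100
= 34.74 %

34.74 %


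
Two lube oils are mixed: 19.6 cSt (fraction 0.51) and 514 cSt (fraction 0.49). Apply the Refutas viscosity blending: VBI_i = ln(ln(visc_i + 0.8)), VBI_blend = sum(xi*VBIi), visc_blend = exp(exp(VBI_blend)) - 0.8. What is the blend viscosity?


Refutas method: VBN_i = 14.534*ln(ln(visc_i + 0.8)) + 10.975, blended linearly by mass fraction; since VBN is linear in VBI_i = ln(ln(visc_i + 0.8)) and the fractions sum to 1, blend VBI directly: visc = exp(exp(VBI_blend)) - 0.8
VBI_1 = ln(ln(19.6 + 0.8)) = 1.10378
VBI_2 = ln(ln(514 + 0.8)) = 1.83159
VBI_blend = 0.51 * 1.10378 + 0.49 * 1.83159 = 1.46041
visc_blend = exp(exp(1.46041)) - 0.8 = 73.47

73.47 cSt


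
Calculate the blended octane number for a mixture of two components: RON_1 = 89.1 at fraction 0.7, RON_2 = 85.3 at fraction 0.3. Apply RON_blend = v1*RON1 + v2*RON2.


Linear blending: RON_blend = sum(vi * RONi)
Contribution 1: 0.7 * 89.1 = 62.37
Contribution 2: 0.3 * 85.3 = 25.59
RON_blend = 62.37 + 25.59 = 87.96

87.96


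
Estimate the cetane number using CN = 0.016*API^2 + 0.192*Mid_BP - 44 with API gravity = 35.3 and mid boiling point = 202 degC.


CN = 0.016 * 35.3^2 + 0.192 * 202 - 44
CN = 19.93744 + 38.784 - 44 = 14.72144

14.72144


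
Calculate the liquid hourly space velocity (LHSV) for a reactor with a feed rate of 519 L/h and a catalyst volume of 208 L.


LHSV = volumetric feed rate / catalyst volume
= 519 L/h / 208 L
= 2.495 h^-1

2.495 h^-1


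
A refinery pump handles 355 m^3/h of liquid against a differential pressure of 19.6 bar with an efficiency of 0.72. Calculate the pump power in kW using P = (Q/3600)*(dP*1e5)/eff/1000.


Q = 355 / 3600 = 0.0986111 m^3/s
P = 0.0986111 * (19.6 * 1e5) / 0.72 / 1000 = 268.4

268.4 kW


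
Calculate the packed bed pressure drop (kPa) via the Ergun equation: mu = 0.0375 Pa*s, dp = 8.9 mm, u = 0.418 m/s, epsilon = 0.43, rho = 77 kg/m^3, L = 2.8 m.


dp = 8.9 mm = 0.0089 m
Viscous term = 150*0.0375*0.418*(1-0.43)^2 / (0.0089^2*0.43^3) = 121301
Inertial term = 1.75*77*0.418^2*(1-0.43) / (0.0089*0.43^3) = 18965.3
dP/L = 121301 + 18965.3 = 140266 Pa/m
dP = 140266 * 2.8 / 1000 = 392.7 kPa

392.7 kPa


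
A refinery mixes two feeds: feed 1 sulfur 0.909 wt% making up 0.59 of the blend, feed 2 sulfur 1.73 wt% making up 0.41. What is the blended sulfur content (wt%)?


Linear sulfur blending: S_blend = x1*S1 + x2*S2
Contribution 1: 0.59 * 0.909 = 0.53631 wt%
Contribution 2: 0.41 * 1.73 = 0.7093 wt%
S_blend = 0.53631 + 0.7093 = 1.24561

1.24561 wt%


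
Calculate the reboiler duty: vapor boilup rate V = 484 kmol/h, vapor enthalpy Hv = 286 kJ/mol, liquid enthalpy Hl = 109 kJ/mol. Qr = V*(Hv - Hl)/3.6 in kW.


Qr = 484 * (286 - 109) / 3.6 = 484 * 177 / 3.6 = 23800

23800 kW


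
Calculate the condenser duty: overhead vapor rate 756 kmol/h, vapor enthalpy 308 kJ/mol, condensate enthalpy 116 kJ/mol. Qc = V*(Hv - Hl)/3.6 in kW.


Qc = 756 * (308 - 116) / 3.6 = 756 * 192 / 3.6 = 40320

40320 kW


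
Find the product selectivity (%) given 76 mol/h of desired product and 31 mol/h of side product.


Selectivity = desired / (desired + undesired) * 100
Total products = 76 + 31 = 107 mol/h
S = 76 / 107 * 100
= 0.7103 * 100
= 71.03 %

71.03 %


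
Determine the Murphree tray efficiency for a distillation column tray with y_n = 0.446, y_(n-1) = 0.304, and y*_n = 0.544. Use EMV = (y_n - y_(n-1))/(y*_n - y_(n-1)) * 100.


Murphree vapor efficiency: EMV = (y_n - y_(n-1)) / (y*_n - y_(n-1)) * 100
EMV = (0.446 - 0.304) / (0.544 - 0.304) * 100 = 0.142 / 0.24 * 100 = 59.17

59.17 %


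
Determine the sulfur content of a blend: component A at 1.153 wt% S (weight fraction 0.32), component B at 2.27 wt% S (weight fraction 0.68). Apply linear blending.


Linear sulfur blending: S_blend = x1*S1 + x2*S2
Contribution 1: 0.32 * 1.153 = 0.36896 wt%
Contribution 2: 0.68 * 2.27 = 1.5436 wt%
S_blend = 0.36896 + 1.5436 = 1.91256

1.91256 wt%


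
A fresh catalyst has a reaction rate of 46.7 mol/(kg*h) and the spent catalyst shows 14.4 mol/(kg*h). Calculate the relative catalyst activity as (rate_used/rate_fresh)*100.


Activity (%) = (rate_used / rate_fresh) * 100
rate_used = 14.4, rate_fresh = 46.7
= (14.4 / 46.7) * 100
= 0.3084 * 100 = 30.84

30.84 %


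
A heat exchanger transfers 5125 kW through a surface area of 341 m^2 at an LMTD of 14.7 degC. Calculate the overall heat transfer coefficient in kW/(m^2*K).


From Q = U*A*LMTD, U = Q / (A * LMTD)
U = 5125 / (341 * 14.7) = 5125 / 5012.7 = 1.022

1.022 kW/(m^2*K)


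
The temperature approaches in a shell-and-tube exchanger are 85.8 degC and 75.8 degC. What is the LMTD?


LMTD = (dT1 - dT2) / ln(dT1/dT2)
= (85.8 - 75.8) / ln(85.8 / 75.8) = 10 / 0.123921 = 80.70

80.70 degC


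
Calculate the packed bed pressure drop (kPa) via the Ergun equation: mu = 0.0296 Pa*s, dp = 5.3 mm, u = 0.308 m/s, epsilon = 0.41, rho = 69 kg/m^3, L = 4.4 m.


dp = 5.3 mm = 0.0053 m
Viscous term = 150*0.0296*0.308*(1-0.41)^2 / (0.0053^2*0.41^3) = 245886
Inertial term = 1.75*69*0.308^2*(1-0.41) / (0.0053*0.41^3) = 18501.8
dP/L = 245886 + 18501.8 = 264388 Pa/m
dP = 264388 * 4.4 / 1000 = 1163 kPa

1163 kPa


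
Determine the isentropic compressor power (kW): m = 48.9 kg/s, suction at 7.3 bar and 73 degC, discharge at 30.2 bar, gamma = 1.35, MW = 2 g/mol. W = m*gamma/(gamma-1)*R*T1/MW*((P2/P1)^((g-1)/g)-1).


Isentropic work: W = m*(gamma/(gamma-1))*(R*T1/MW)*((P2/P1)^((gamma-1)/gamma) - 1)
T1 = 73 + 273.15 = 346.15 K
Pressure ratio = 30.2 / 7.3 = 4.13699
Exponent = (1.35 - 1)/1.35 = 0.259259
(P2/P1)^exp - 1 = 4.13699^0.259259 - 1 = 0.445044
W = 48.9 * 1.35 / 0.35 * 8.314 * 346.15 / 2 * 0.445044 = 120800

120800 kW


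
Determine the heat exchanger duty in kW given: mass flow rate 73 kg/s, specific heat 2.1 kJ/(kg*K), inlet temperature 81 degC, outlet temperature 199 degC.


Q = m_dot * cp * delta_T
delta_T = 199 - 81 = 118 K
Q = 73 * 2.1 * 118
= 153.3 * 118
= 18089.4 kW

18089.4 kW


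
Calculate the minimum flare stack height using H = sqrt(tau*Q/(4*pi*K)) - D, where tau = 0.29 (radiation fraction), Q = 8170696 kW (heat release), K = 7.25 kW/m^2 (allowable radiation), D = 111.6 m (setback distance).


tau*Q/(4*pi*K) = 0.29 * 8170696 / (4 * pi * 7.25) = 26008.1
sqrt(26008.1) = 161.27
H = 161.27 - 111.6 = 49.67

49.67 m


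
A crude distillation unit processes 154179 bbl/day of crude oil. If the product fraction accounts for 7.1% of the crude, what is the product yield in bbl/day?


Crude throughput = 154179 bbl/day
Fraction yield = 7.1%
yield = throughput * fraction / 100
yield = 154179 * 7.1 / 100 = 10946.709

10946.709 bbl/day


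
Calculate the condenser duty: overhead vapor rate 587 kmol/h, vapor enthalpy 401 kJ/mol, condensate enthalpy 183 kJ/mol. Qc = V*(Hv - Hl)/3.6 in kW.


Qc = 587 * (401 - 183) / 3.6 = 587 * 218 / 3.6 = 35550

35550 kW


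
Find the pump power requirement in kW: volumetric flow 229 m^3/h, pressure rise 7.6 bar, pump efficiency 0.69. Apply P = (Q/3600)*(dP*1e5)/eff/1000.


Q = 229 / 3600 = 0.0636111 m^3/s
P = 0.0636111 * (7.6 * 1e5) / 0.69 / 1000 = 70.06

70.06 kW


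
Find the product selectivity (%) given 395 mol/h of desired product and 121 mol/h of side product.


Selectivity = desired / (desired + undesired) * 100
Total products = 395 + 121 = 516 mol/h
S = 395 / 516 * 100
= 0.7655 * 100
= 76.55 %

76.55 %


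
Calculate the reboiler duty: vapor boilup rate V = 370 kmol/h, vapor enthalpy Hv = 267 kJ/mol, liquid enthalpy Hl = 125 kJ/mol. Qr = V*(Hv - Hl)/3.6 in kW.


Qr = 370 * (267 - 125) / 3.6 = 370 * 142 / 3.6 = 14590

14590 kW


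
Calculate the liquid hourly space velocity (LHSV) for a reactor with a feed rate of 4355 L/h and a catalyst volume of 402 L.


LHSV = volumetric feed rate / catalyst volume
= 4355 L/h / 402 L
= 10.83 h^-1

10.83 h^-1


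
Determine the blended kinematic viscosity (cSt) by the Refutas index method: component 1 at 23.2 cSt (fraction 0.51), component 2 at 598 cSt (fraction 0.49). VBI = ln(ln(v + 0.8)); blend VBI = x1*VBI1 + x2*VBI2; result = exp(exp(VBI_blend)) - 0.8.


Refutas method: VBN_i = 14.534*ln(ln(visc_i + 0.8)) + 10.975, blended linearly by mass fraction; since VBN is linear in VBI_i = ln(ln(visc_i + 0.8)) and the fractions sum to 1, blend VBI directly: visc = exp(exp(VBI_blend)) - 0.8
VBI_1 = ln(ln(23.2 + 0.8)) = 1.15627
VBI_2 = ln(ln(598 + 0.8)) = 1.85551
VBI_blend = 0.51 * 1.15627 + 0.49 * 1.85551 = 1.4989
visc_blend = exp(exp(1.4989)) - 0.8 = 87.15

87.15 cSt


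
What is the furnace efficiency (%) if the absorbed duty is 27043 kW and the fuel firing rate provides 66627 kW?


Furnace efficiency = Q_absorbed / Q_fuel * 100
= 27043 / 66627 * 100 = 40.59

40.59 %


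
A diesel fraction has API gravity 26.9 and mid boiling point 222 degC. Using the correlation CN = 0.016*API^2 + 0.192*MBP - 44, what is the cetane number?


CN = 0.016 * 26.9^2 + 0.192 * 222 - 44
CN = 11.57776 + 42.624 - 44 = 10.20176

10.20176


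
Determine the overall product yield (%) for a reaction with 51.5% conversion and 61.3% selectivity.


Overall yield = conversion (%) * selectivity (%) / 100
Conversion = 51.5%, Selectivity = 61.3%
Y = 51.5 * 61.3 / 100
= 31.5695 %

31.5695 %


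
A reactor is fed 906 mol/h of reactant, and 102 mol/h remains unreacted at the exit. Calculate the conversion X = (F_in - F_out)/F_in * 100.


X = (F_in - F_out) / F_in * 100
Moles reacted = 906 - 102 = 804
X = 804 / 906 * 100
= 0.8874 * 100
= 88.74 %

88.74 %


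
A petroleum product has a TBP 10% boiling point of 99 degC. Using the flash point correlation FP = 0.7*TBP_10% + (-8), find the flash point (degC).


FP = 0.7 * 99 + (-8) = 61.3

61.3 degC


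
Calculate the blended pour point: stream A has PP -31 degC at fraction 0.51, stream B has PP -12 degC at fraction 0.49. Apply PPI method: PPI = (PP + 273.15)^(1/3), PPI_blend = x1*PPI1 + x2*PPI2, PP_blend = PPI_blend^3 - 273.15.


PPI_1 = (-31 + 273.15)^(1/3) = 6.232967
PPI_2 = (-12 + 273.15)^(1/3) = 6.391901
PPI_blend = 0.51 * 6.232967 + 0.49 * 6.391901 = 6.310845
PP_blend = 6.310845^3 - 273.15 = 251.3405 - 273.15 = -21.81

-21.81 degC


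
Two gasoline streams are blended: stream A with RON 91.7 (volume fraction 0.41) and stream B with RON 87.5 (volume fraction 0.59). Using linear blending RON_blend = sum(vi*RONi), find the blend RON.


Linear blending: RON_blend = sum(vi * RONi)
Contribution 1: 0.41 * 91.7 = 37.597
Contribution 2: 0.59 * 87.5 = 51.625
RON_blend = 37.597 + 51.625 = 89.222

89.222


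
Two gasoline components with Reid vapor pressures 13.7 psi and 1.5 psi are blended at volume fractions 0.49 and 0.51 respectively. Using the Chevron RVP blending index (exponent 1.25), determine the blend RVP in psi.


Chevron index: RVP_blend = (sum xi*RVPi^1.25)^(1/1.25)
RVP^1.25 terms: 0.49 * 13.7^1.25 + 0.51 * 1.5^1.25 = 13.7617
RVP_blend = 13.7617^(1/1.25) = 8.146

8.146 psi


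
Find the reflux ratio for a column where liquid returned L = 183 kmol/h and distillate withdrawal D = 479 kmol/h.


Reflux ratio definition: R = L / D (liquid returned / distillate withdrawn)
L = 183 kmol/h, D = 479 kmol/h
R = 183 / 479 = 0.3820

0.3820


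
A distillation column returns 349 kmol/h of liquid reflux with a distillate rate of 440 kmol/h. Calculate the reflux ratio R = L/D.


Reflux ratio definition: R = L / D (liquid returned / distillate withdrawn)
L = 349 kmol/h, D = 440 kmol/h
R = 349 / 440 = 0.7932

0.7932


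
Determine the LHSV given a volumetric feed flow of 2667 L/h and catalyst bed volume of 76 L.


LHSV = volumetric feed rate / catalyst volume
= 2667 L/h / 76 L
= 35.09 h^-1

35.09 h^-1


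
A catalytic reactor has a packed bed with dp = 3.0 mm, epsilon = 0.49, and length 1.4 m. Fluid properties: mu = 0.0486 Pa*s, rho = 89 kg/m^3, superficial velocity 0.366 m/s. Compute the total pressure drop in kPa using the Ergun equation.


dp = 3.0 mm = 0.003 m
Viscous term = 150*0.0486*0.366*(1-0.49)^2 / (0.003^2*0.49^3) = 655418
Inertial term = 1.75*89*0.366^2*(1-0.49) / (0.003*0.49^3) = 30147.5
dP/L = 655418 + 30147.5 = 685566 Pa/m
dP = 685566 * 1.4 / 1000 = 959.8 kPa

959.8 kPa


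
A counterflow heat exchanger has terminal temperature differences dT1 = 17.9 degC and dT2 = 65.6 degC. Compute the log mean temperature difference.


LMTD = (dT1 - dT2) / ln(dT1/dT2)
= (17.9 - 65.6) / ln(17.9 / 65.6) = -47.7 / -1.29877 = 36.73

36.73 degC


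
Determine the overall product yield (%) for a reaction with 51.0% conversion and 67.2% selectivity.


Overall yield = conversion (%) * selectivity (%) / 100
Conversion = 51.0%, Selectivity = 67.2%
Y = 51.0 * 67.2 / 100
= 34.272 %

34.272 %


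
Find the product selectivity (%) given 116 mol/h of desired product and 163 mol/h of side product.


Selectivity = desired / (desired + undesired) * 100
Total products = 116 + 163 = 279 mol/h
S = 116 / 279 * 100
= 0.4158 * 100
= 41.58 %

41.58 %


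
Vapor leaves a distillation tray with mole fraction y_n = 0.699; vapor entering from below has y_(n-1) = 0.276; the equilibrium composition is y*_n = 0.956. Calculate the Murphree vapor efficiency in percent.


Murphree vapor efficiency: EMV = (y_n - y_(n-1)) / (y*_n - y_(n-1)) * 100
EMV = (0.699 - 0.276) / (0.956 - 0.276) * 100 = 0.423 / 0.68 * 100 = 62.21

62.21 %


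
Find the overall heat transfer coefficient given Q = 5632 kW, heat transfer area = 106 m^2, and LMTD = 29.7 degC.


From Q = U*A*LMTD, U = Q / (A * LMTD)
U = 5632 / (106 * 29.7) = 5632 / 3148.2 = 1.789

1.789 kW/(m^2*K)


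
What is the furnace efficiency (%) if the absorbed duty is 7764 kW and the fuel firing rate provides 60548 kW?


Furnace efficiency = Q_absorbed / Q_fuel * 100
= 7764 / 60548 * 100 = 12.82

12.82 %


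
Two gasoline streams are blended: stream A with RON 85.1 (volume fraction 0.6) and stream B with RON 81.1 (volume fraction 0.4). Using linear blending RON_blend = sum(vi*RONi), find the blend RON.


Linear blending: RON_blend = sum(vi * RONi)
Contribution 1: 0.6 * 85.1 = 51.06
Contribution 2: 0.4 * 81.1 = 32.44
RON_blend = 51.06 + 32.44 = 83.5

83.5


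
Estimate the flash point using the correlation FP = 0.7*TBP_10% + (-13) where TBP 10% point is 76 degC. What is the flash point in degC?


FP = 0.7 * 76 + (-13) = 40.2

40.2 degC


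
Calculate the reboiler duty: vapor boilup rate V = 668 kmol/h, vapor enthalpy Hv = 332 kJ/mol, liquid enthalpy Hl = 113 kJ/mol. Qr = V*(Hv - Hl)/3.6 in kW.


Qr = 668 * (332 - 113) / 3.6 = 668 * 219 / 3.6 = 40640

40640 kW


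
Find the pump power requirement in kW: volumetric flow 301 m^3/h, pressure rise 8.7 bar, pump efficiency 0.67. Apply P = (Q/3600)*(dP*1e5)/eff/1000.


Q = 301 / 3600 = 0.0836111 m^3/s
P = 0.0836111 * (8.7 * 1e5) / 0.67 / 1000 = 108.6

108.6 kW


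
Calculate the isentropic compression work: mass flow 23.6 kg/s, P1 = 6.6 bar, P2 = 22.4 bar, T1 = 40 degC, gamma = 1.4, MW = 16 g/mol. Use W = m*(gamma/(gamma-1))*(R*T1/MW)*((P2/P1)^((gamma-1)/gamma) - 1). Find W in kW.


Isentropic work: W = m*(gamma/(gamma-1))*(R*T1/MW)*((P2/P1)^((gamma-1)/gamma) - 1)
T1 = 40 + 273.15 = 313.15 K
Pressure ratio = 22.4 / 6.6 = 3.39394
Exponent = (1.4 - 1)/1.4 = 0.285714
(P2/P1)^exp - 1 = 3.39394^0.285714 - 1 = 0.417848
W = 23.6 * 1.4 / 0.4 * 8.314 * 313.15 / 16 * 0.417848 = 5616

5616 kW


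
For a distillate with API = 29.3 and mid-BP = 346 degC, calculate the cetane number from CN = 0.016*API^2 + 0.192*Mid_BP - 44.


CN = 0.016 * 29.3^2 + 0.192 * 346 - 44
CN = 13.73584 + 66.432 - 44 = 36.16784

36.16784


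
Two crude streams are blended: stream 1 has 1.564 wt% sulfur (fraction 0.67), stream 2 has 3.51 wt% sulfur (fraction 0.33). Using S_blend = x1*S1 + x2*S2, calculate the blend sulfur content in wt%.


Linear sulfur blending: S_blend = x1*S1 + x2*S2
Contribution 1: 0.67 * 1.564 = 1.04788 wt%
Contribution 2: 0.33 * 3.51 = 1.1583 wt%
S_blend = 1.04788 + 1.1583 = 2.20618

2.20618 wt%
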